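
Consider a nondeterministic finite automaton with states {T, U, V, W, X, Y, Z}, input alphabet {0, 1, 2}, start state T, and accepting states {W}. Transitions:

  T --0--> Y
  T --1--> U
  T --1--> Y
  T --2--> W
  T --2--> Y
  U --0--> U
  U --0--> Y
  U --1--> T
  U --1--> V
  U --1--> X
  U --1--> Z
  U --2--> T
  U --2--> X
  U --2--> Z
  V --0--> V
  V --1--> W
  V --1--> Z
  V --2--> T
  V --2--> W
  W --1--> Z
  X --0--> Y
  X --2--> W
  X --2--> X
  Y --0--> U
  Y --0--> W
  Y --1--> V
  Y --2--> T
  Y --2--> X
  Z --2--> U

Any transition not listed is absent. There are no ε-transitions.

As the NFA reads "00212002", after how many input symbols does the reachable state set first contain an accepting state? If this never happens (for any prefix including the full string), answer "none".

2

Start in {T}.
Read '0': T→{Y}; now {Y}.
Read '0': Y→{U, W}; now {U, W}.
None of the earlier sets intersect F, but {U, W} does.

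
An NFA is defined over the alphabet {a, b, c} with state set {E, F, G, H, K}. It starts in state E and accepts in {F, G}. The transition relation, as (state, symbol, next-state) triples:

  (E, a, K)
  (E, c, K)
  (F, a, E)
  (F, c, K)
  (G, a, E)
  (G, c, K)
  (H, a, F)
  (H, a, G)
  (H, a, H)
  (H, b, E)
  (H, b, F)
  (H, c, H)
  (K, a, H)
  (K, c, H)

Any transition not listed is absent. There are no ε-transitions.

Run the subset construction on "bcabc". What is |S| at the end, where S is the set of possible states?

0

Start in {E}.
Read 'b': E→∅; now ∅.
The set is empty and remains empty for the remaining 4 symbols.
That set has 0 states.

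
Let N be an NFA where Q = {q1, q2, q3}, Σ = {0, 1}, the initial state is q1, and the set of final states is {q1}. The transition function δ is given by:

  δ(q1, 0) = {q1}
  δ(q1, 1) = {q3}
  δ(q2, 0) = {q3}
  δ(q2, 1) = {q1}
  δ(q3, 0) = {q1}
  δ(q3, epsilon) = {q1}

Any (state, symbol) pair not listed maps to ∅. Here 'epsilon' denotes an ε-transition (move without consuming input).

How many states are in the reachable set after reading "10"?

1

Start in {q1}.
Read '1': {q1} → {q1, q3}.
Read '0': {q1, q3} → {q1}.
That set has 1 state.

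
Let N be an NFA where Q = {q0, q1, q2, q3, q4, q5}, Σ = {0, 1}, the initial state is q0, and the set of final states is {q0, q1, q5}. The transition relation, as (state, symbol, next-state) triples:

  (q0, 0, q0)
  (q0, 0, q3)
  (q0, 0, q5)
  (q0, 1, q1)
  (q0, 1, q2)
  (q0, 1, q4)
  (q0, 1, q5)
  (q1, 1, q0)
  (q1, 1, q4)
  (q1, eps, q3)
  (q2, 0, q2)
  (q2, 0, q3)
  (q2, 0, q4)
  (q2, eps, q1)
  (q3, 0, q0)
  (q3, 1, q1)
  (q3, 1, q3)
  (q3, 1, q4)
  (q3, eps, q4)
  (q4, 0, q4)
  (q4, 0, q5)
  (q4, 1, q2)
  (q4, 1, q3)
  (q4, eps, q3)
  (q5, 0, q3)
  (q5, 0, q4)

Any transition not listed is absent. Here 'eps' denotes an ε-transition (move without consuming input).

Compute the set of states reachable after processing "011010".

{q0, q1, q2, q3, q4, q5}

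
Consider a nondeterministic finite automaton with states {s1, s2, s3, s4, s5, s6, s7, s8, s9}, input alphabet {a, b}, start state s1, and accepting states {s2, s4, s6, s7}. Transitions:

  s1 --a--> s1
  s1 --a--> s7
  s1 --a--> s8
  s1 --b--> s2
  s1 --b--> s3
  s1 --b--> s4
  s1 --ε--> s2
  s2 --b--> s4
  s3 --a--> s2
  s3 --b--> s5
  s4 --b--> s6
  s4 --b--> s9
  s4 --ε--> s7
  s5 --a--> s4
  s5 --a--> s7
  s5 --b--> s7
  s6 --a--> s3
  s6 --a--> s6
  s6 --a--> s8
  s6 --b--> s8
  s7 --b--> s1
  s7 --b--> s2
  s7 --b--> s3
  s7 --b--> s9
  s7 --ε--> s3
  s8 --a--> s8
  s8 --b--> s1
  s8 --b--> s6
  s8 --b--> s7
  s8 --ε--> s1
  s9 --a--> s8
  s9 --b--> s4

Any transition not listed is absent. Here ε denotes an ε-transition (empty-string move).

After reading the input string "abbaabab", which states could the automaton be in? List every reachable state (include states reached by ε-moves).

{s1, s2, s3, s4, s5, s6, s7, s8, s9}

Start: ε-closure({s1}) = {s1, s2}.
Read 'a': s1→{s1, s7, s8}, s2→∅; union {s1, s7, s8}; ε-closure = {s1, s2, s3, s7, s8}.
Read 'b': s1→{s2, s3, s4}, s2→{s4}, s3→{s5}, s7→{s1, s2, s3, s9}, s8→{s1, s6, s7}; now {s1, s2, s3, s4, s5, s6, s7, s9}.
Read 'b': s1→{s2, s3, s4}, s2→{s4}, s3→{s5}, s4→{s6, s9}, s5→{s7}, s6→{s8}, s7→{s1, s2, s3, s9}, s9→{s4}; now {s1, s2, s3, s4, s5, s6, s7, s8, s9}.
Read 'a': s1→{s1, s7, s8}, s2→∅, s3→{s2}, s4→∅, s5→{s4, s7}, s6→{s3, s6, s8}, s7→∅, s8→{s8}, s9→{s8}; now {s1, s2, s3, s4, s6, s7, s8}.
Read 'a': s1→{s1, s7, s8}, s2→∅, s3→{s2}, s4→∅, s6→{s3, s6, s8}, s7→∅, s8→{s8}; now {s1, s2, s3, s6, s7, s8}.
Read 'b': s1→{s2, s3, s4}, s2→{s4}, s3→{s5}, s6→{s8}, s7→{s1, s2, s3, s9}, s8→{s1, s6, s7}; now {s1, s2, s3, s4, s5, s6, s7, s8, s9}.
Read 'a': s1→{s1, s7, s8}, s2→∅, s3→{s2}, s4→∅, s5→{s4, s7}, s6→{s3, s6, s8}, s7→∅, s8→{s8}, s9→{s8}; now {s1, s2, s3, s4, s6, s7, s8}.
Read 'b': s1→{s2, s3, s4}, s2→{s4}, s3→{s5}, s4→{s6, s9}, s6→{s8}, s7→{s1, s2, s3, s9}, s8→{s1, s6, s7}; now {s1, s2, s3, s4, s5, s6, s7, s8, s9}.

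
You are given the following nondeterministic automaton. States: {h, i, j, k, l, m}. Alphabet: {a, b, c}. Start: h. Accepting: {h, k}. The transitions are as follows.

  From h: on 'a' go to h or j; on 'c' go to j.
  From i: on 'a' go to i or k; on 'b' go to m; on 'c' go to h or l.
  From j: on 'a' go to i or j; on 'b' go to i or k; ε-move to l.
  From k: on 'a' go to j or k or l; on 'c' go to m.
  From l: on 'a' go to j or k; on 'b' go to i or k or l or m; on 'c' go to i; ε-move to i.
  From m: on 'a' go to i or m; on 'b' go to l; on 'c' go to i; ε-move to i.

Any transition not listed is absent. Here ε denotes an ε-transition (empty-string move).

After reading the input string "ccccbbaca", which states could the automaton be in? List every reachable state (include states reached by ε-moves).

{h, i, j, k, l, m}

Start in {h}.
Read 'c': {h} → {i, j, l}.
Read 'c': {i, j, l} → {h, i, l}.
Read 'c': {h, i, l} → {h, i, j, l}.
Read 'c': {h, i, j, l} → {h, i, j, l}.
Read 'b': {h, i, j, l} → {i, k, l, m}.
Read 'b': {i, k, l, m} → {i, k, l, m}.
Read 'a': {i, k, l, m} → {i, j, k, l, m}.
Read 'c': {i, j, k, l, m} → {h, i, l, m}.
Read 'a': {h, i, l, m} → {h, i, j, k, l, m}.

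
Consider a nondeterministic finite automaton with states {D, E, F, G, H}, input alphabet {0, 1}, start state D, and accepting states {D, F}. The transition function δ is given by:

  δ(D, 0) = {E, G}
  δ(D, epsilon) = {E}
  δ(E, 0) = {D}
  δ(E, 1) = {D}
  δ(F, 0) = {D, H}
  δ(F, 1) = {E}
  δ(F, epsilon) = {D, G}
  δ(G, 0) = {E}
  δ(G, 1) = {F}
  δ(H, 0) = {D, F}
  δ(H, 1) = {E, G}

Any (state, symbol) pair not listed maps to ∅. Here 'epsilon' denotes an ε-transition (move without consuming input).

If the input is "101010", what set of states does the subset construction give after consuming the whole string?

{D, E, G, H}

Start: ε-closure({D}) = {D, E}.
Read '1': D→∅, E→{D}; union {D}; ε-closure = {D, E}.
Read '0': D→{E, G}, E→{D}; now {D, E, G}.
Read '1': D→∅, E→{D}, G→{F}; union {D, F}; ε-closure = {D, E, F, G}.
Read '0': D→{E, G}, E→{D}, F→{D, H}, G→{E}; now {D, E, G, H}.
Read '1': D→∅, E→{D}, G→{F}, H→{E, G}; now {D, E, F, G}.
Read '0': D→{E, G}, E→{D}, F→{D, H}, G→{E}; now {D, E, G, H}.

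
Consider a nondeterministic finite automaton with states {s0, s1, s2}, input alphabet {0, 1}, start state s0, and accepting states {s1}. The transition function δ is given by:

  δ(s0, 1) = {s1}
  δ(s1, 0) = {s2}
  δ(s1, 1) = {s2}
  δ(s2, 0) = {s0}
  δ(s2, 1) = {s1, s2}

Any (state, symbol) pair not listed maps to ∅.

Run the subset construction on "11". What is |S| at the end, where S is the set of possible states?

1

Start in {s0}.
Read '1': s0→{s1}; now {s1}.
Read '1': s1→{s2}; now {s2}.
That set has 1 state.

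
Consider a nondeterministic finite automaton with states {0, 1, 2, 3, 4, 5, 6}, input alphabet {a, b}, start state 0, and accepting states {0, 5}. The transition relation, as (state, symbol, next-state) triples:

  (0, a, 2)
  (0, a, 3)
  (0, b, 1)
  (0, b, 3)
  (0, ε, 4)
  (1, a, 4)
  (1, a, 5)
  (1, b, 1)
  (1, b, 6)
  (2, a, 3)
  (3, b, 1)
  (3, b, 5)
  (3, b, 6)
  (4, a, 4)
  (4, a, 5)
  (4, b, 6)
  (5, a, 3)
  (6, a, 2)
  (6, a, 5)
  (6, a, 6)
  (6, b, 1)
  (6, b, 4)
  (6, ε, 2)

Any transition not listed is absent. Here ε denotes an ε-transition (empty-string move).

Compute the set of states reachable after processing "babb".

Start: ε-closure({0}) = {0, 4}.
Read 'b': 0→{1, 3}, 4→{6}; union {1, 3, 6}; ε-closure = {1, 2, 3, 6}.
Read 'a': 1→{4, 5}, 2→{3}, 3→∅, 6→{2, 5, 6}; now {2, 3, 4, 5, 6}.
Read 'b': 2→∅, 3→{1, 5, 6}, 4→{6}, 5→∅, 6→{1, 4}; union {1, 4, 5, 6}; ε-closure = {1, 2, 4, 5, 6}.
Read 'b': 1→{1, 6}, 2→∅, 4→{6}, 5→∅, 6→{1, 4}; union {1, 4, 6}; ε-closure = {1, 2, 4, 6}.

{1, 2, 4, 6}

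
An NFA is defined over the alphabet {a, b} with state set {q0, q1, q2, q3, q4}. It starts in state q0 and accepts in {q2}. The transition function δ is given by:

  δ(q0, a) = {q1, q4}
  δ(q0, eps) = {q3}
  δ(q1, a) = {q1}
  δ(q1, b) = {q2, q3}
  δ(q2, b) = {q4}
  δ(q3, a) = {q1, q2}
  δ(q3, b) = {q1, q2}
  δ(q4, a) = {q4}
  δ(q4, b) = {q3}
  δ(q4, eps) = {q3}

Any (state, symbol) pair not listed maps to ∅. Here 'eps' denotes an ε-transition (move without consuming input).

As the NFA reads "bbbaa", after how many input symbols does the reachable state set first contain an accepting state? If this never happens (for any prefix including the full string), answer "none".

1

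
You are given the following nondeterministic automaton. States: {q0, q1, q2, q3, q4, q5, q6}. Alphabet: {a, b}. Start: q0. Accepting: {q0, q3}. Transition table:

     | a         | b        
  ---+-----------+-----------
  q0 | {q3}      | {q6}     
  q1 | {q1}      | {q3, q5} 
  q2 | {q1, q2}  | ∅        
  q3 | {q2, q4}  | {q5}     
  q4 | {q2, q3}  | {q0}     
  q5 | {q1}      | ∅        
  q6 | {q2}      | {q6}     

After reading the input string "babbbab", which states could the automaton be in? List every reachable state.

Start in {q0}.
Read 'b': q0→{q6}; now {q6}.
Read 'a': q6→{q2}; now {q2}.
Read 'b': q2→∅; now ∅.
The set is empty and remains empty for the remaining 4 symbols.

∅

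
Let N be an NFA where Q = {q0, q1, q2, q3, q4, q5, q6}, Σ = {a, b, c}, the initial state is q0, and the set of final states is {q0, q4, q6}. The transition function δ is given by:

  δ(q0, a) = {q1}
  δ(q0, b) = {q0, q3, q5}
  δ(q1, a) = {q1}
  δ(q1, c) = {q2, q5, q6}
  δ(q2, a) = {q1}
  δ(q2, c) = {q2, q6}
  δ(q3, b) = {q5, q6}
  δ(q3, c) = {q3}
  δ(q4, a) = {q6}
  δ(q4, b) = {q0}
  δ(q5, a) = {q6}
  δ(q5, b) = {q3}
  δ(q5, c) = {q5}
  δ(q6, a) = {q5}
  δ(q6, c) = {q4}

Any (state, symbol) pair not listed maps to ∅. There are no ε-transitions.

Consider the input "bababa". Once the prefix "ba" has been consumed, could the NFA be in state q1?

Start in {q0}.
Read 'b': {q0} → {q0, q3, q5}.
Read 'a': {q0, q3, q5} → {q1, q6}.
State q1 is in {q1, q6}.

Yes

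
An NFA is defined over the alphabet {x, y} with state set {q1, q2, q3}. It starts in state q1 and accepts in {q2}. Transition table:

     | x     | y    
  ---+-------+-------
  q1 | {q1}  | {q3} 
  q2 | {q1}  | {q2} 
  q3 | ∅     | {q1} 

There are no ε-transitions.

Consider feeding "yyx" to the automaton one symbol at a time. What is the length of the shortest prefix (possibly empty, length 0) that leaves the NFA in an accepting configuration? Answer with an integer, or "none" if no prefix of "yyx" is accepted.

none

Start in {q1}.
Read 'y': q1→{q3}; now {q3}.
Read 'y': q3→{q1}; now {q1}.
Read 'x': q1→{q1}; now {q1}.
No reachable set along the way intersects F.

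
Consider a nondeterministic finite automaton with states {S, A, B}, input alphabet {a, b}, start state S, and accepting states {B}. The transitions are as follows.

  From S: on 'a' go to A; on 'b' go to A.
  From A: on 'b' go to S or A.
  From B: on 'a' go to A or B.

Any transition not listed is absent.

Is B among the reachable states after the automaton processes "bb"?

No

Start in {S}.
Read 'b': S→{A}; now {A}.
Read 'b': A→{S, A}; now {S, A}.
State B is not in {S, A}.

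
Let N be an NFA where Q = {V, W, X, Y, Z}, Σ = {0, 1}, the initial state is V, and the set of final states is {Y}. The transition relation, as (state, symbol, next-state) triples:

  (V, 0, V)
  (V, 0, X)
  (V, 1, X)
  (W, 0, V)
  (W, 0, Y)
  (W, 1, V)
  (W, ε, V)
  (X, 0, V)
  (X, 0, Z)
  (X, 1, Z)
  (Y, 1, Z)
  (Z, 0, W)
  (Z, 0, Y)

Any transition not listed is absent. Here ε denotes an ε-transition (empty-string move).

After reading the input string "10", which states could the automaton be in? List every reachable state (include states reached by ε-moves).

{V, Z}

Start in {V}.
Read '1': {V} → {X}.
Read '0': {X} → {V, Z}.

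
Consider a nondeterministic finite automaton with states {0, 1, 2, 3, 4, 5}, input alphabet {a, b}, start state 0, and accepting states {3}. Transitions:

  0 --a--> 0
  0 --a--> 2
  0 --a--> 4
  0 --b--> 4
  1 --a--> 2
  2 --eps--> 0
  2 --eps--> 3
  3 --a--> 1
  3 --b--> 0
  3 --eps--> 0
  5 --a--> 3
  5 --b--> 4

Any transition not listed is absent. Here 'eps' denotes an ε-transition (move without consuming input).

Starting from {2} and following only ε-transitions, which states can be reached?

Begin with {2}.
ε-move 2 → 0; add 0.
ε-move 2 → 3; add 3.

{0, 2, 3}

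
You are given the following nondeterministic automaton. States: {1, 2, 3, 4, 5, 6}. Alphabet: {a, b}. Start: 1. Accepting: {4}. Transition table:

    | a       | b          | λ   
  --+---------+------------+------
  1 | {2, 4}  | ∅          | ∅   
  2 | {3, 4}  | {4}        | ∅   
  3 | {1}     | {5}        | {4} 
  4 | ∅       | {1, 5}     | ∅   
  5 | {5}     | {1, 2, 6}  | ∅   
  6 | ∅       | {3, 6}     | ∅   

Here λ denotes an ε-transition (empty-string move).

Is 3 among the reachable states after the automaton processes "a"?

Start in {1}.
Read 'a': 1→{2, 4}; now {2, 4}.
State 3 is not in {2, 4}.

No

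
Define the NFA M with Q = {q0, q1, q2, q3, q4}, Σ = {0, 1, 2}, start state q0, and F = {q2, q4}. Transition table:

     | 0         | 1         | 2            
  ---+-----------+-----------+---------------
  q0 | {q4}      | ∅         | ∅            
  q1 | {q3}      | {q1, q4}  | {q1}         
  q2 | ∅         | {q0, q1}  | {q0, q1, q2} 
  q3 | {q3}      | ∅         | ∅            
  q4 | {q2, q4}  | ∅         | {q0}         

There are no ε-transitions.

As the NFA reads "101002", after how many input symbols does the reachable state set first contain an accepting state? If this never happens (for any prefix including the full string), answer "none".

Start in {q0}.
Read '1': q0→∅; now ∅.
The set is empty and remains empty for the remaining 5 symbols.
No reachable set along the way intersects F.

none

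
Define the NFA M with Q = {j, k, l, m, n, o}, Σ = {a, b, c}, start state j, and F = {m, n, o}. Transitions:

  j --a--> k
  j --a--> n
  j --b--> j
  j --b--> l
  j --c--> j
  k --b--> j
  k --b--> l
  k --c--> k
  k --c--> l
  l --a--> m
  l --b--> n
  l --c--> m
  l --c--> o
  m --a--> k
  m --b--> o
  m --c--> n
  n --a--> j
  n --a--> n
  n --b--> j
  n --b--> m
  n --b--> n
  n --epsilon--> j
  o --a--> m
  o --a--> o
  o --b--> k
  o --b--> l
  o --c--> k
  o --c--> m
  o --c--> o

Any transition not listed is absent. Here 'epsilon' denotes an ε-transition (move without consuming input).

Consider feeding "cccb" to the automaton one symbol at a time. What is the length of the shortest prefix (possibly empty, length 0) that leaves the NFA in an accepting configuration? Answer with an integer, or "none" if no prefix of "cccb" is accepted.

Start in {j}.
Read 'c': j→{j}; now {j}.
Read 'c': j→{j}; now {j}.
Read 'c': j→{j}; now {j}.
Read 'b': j→{j, l}; now {j, l}.
No reachable set along the way intersects F.

none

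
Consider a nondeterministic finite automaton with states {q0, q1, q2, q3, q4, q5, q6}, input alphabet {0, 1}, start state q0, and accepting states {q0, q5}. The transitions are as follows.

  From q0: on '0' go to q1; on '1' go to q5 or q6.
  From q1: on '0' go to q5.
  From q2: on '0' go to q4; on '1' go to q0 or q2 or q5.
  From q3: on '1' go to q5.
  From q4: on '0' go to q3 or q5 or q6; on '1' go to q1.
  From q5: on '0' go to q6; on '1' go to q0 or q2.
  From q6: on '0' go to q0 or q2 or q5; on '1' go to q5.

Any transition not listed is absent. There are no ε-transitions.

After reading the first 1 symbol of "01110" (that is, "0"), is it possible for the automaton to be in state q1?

Start in {q0}.
Read '0': {q0} → {q1}.
State q1 is in {q1}.

Yes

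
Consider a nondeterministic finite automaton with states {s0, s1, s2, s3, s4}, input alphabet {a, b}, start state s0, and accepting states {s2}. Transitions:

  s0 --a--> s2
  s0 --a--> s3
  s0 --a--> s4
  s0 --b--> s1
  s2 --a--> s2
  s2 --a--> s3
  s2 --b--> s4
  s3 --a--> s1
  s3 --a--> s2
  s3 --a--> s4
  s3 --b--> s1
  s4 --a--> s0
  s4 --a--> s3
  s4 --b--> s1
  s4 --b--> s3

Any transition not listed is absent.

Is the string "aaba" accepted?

Yes

Start in {s0}.
Read 'a': s0→{s2, s3, s4}; now {s2, s3, s4}.
Read 'a': s2→{s2, s3}, s3→{s1, s2, s4}, s4→{s0, s3}; now {s0, s1, s2, s3, s4}.
Read 'b': s0→{s1}, s1→∅, s2→{s4}, s3→{s1}, s4→{s1, s3}; now {s1, s3, s4}.
Read 'a': s1→∅, s3→{s1, s2, s4}, s4→{s0, s3}; now {s0, s1, s2, s3, s4}.
The final set {s0, s1, s2, s3, s4} contains the accepting state s2.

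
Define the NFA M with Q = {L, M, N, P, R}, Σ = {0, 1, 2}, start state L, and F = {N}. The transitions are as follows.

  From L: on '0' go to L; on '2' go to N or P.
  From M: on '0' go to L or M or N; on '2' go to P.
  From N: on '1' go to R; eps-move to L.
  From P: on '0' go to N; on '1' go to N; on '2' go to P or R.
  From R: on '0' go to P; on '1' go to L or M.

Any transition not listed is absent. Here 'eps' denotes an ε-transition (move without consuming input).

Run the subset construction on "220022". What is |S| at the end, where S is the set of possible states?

4

Start in {L}.
Read '2': {L} → {L, N, P}.
Read '2': {L, N, P} → {L, N, P, R}.
Read '0': {L, N, P, R} → {L, N, P}.
Read '0': {L, N, P} → {L, N}.
Read '2': {L, N} → {L, N, P}.
Read '2': {L, N, P} → {L, N, P, R}.
That set has 4 states.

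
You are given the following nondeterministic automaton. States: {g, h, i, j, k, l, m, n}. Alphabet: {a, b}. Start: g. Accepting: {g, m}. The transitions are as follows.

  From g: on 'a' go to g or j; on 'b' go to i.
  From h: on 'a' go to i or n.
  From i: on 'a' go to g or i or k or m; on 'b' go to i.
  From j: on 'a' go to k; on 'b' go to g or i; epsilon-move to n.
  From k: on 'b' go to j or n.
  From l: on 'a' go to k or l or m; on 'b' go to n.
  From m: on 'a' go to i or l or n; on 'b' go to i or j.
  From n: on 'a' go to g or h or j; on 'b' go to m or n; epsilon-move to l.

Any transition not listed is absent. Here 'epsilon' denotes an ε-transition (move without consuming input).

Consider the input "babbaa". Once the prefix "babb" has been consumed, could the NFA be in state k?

No

Start in {g}.
Read 'b': g→{i}; now {i}.
Read 'a': i→{g, i, k, m}; now {g, i, k, m}.
Read 'b': g→{i}, i→{i}, k→{j, n}, m→{i, j}; union {i, j, n}; ε-closure = {i, j, l, n}.
Read 'b': i→{i}, j→{g, i}, l→{n}, n→{m, n}; union {g, i, m, n}; ε-closure = {g, i, l, m, n}.
State k is not in {g, i, l, m, n}.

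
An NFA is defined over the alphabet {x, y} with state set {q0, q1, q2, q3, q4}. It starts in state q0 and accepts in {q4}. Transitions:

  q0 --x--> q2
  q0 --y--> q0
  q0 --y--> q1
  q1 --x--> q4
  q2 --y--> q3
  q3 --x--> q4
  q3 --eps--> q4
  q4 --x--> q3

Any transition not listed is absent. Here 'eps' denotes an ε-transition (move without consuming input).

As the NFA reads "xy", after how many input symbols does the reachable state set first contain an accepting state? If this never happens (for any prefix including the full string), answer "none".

Start in {q0}.
Read 'x': q0→{q2}; now {q2}.
Read 'y': q2→{q3}; union {q3}; ε-closure = {q3, q4}.
None of the earlier sets intersect F, but {q3, q4} does.

2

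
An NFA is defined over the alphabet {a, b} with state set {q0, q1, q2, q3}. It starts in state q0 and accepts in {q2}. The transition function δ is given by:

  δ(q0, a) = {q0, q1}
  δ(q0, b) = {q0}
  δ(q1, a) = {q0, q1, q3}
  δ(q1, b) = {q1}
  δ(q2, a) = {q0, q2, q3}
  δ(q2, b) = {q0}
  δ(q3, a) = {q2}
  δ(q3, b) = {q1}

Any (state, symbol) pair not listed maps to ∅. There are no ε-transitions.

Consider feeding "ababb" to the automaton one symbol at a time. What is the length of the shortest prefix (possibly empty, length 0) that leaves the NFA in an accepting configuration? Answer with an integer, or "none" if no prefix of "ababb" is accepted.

Start in {q0}.
Read 'a': q0→{q0, q1}; now {q0, q1}.
Read 'b': q0→{q0}, q1→{q1}; now {q0, q1}.
Read 'a': q0→{q0, q1}, q1→{q0, q1, q3}; now {q0, q1, q3}.
Read 'b': q0→{q0}, q1→{q1}, q3→{q1}; now {q0, q1}.
Read 'b': q0→{q0}, q1→{q1}; now {q0, q1}.
No reachable set along the way intersects F.

none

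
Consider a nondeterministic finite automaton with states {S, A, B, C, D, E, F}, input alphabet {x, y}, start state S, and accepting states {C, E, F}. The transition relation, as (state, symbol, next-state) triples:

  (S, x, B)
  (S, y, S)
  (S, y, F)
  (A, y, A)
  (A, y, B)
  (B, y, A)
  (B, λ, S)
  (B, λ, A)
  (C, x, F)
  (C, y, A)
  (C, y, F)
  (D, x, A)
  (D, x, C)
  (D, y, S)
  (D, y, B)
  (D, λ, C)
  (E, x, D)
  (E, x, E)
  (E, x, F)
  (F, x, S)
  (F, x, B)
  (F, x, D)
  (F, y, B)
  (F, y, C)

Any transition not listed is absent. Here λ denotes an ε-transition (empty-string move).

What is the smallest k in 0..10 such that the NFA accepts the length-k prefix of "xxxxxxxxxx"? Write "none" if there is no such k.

none

Start in {S}.
Read 'x': S→{B}; union {B}; ε-closure = {S, A, B}.
Read 'x': S→{B}, A→∅, B→∅; union {B}; ε-closure = {S, A, B}.
Read 'x': S→{B}, A→∅, B→∅; union {B}; ε-closure = {S, A, B}.
Read 'x': S→{B}, A→∅, B→∅; union {B}; ε-closure = {S, A, B}.
Read 'x': S→{B}, A→∅, B→∅; union {B}; ε-closure = {S, A, B}.
Read 'x': S→{B}, A→∅, B→∅; union {B}; ε-closure = {S, A, B}.
Read 'x': S→{B}, A→∅, B→∅; union {B}; ε-closure = {S, A, B}.
Read 'x': S→{B}, A→∅, B→∅; union {B}; ε-closure = {S, A, B}.
Read 'x': S→{B}, A→∅, B→∅; union {B}; ε-closure = {S, A, B}.
Read 'x': S→{B}, A→∅, B→∅; union {B}; ε-closure = {S, A, B}.
No reachable set along the way intersects F.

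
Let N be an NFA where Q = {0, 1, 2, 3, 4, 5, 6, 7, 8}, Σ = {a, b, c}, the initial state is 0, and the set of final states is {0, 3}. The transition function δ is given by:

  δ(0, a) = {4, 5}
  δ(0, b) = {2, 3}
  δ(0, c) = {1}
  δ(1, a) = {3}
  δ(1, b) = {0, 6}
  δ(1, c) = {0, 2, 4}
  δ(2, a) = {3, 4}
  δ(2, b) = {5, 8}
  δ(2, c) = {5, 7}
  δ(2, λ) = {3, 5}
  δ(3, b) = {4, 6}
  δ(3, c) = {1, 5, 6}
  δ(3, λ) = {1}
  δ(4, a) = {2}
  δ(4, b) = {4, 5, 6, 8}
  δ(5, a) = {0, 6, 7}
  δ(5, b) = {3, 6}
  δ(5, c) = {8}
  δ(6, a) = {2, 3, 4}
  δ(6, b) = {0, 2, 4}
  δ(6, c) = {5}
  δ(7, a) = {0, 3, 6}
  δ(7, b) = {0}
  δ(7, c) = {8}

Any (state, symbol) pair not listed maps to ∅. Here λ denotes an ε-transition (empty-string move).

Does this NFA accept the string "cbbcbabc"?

Yes

Start in {0}.
Read 'c': 0→{1}; now {1}.
Read 'b': 1→{0, 6}; now {0, 6}.
Read 'b': 0→{2, 3}, 6→{0, 2, 4}; union {0, 2, 3, 4}; ε-closure = {0, 1, 2, 3, 4, 5}.
Read 'c': 0→{1}, 1→{0, 2, 4}, 2→{5, 7}, 3→{1, 5, 6}, 4→∅, 5→{8}; union {0, 1, 2, 4, 5, 6, 7, 8}; ε-closure = {0, 1, 2, 3, 4, 5, 6, 7, 8}.
Read 'b': 0→{2, 3}, 1→{0, 6}, 2→{5, 8}, 3→{4, 6}, 4→{4, 5, 6, 8}, 5→{3, 6}, 6→{0, 2, 4}, 7→{0}, 8→∅; union {0, 2, 3, 4, 5, 6, 8}; ε-closure = {0, 1, 2, 3, 4, 5, 6, 8}.
Read 'a': 0→{4, 5}, 1→{3}, 2→{3, 4}, 3→∅, 4→{2}, 5→{0, 6, 7}, 6→{2, 3, 4}, 8→∅; union {0, 2, 3, 4, 5, 6, 7}; ε-closure = {0, 1, 2, 3, 4, 5, 6, 7}.
Read 'b': 0→{2, 3}, 1→{0, 6}, 2→{5, 8}, 3→{4, 6}, 4→{4, 5, 6, 8}, 5→{3, 6}, 6→{0, 2, 4}, 7→{0}; union {0, 2, 3, 4, 5, 6, 8}; ε-closure = {0, 1, 2, 3, 4, 5, 6, 8}.
Read 'c': 0→{1}, 1→{0, 2, 4}, 2→{5, 7}, 3→{1, 5, 6}, 4→∅, 5→{8}, 6→{5}, 8→∅; union {0, 1, 2, 4, 5, 6, 7, 8}; ε-closure = {0, 1, 2, 3, 4, 5, 6, 7, 8}.
The final set {0, 1, 2, 3, 4, 5, 6, 7, 8} contains the accepting states 0, 3.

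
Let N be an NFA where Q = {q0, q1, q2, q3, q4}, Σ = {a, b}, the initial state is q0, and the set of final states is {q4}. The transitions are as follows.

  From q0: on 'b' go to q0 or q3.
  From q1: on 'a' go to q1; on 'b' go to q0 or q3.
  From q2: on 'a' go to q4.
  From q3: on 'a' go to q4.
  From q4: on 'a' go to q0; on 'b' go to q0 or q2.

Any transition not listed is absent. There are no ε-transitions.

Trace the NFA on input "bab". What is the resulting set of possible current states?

Start in {q0}.
Read 'b': {q0} → {q0, q3}.
Read 'a': {q0, q3} → {q4}.
Read 'b': {q4} → {q0, q2}.

{q0, q2}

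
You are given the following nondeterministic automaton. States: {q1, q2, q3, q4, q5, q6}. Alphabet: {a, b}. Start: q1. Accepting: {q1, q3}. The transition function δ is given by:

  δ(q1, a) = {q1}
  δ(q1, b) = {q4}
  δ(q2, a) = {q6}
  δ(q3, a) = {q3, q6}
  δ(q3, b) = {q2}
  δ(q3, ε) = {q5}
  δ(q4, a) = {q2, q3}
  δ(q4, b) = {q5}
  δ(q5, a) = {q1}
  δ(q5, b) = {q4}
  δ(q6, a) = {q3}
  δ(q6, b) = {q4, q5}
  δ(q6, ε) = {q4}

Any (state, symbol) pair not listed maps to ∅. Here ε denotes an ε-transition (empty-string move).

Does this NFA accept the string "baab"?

Start in {q1}.
Read 'b': {q1} → {q4}.
Read 'a': {q4} → {q2, q3, q5}.
Read 'a': {q2, q3, q5} → {q1, q3, q4, q5, q6}.
Read 'b': {q1, q3, q4, q5, q6} → {q2, q4, q5}.
The final set {q2, q4, q5} contains no accepting state.

No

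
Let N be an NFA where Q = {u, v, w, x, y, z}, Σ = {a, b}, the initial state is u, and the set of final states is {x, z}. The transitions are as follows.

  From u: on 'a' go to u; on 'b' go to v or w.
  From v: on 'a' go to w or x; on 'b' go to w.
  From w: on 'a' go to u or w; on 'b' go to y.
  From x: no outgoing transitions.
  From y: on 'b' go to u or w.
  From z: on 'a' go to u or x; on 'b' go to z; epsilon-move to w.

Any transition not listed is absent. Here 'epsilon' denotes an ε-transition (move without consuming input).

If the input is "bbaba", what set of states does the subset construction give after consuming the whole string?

Start in {u}.
Read 'b': u→{v, w}; now {v, w}.
Read 'b': v→{w}, w→{y}; now {w, y}.
Read 'a': w→{u, w}, y→∅; now {u, w}.
Read 'b': u→{v, w}, w→{y}; now {v, w, y}.
Read 'a': v→{w, x}, w→{u, w}, y→∅; now {u, w, x}.

{u, w, x}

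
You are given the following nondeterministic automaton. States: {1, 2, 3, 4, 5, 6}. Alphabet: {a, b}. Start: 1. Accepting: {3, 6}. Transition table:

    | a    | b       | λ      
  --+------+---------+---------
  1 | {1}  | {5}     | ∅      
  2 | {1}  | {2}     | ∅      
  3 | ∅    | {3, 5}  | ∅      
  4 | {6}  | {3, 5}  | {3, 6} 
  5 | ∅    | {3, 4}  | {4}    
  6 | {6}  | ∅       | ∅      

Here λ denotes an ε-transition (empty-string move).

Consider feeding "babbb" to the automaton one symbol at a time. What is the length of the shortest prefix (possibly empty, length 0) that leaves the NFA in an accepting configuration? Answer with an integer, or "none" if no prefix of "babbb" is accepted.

Start in {1}.
Read 'b': {1} → {3, 4, 5, 6}.
None of the earlier sets intersect F, but {3, 4, 5, 6} does.

1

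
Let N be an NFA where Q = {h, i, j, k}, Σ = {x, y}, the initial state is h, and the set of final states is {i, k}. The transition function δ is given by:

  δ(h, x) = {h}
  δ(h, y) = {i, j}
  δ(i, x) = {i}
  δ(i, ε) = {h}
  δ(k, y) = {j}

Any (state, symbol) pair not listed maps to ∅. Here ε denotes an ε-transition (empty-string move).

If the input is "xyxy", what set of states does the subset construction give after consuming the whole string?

{h, i, j}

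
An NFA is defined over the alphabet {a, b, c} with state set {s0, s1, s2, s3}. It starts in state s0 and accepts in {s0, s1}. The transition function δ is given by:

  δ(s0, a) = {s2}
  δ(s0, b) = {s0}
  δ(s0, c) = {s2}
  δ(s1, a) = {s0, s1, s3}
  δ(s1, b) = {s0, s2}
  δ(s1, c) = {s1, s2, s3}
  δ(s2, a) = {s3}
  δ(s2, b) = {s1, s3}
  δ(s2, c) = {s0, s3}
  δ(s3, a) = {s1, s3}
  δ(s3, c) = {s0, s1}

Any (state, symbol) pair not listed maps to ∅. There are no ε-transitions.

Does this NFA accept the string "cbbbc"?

Yes

Start in {s0}.
Read 'c': {s0} → {s2}.
Read 'b': {s2} → {s1, s3}.
Read 'b': {s1, s3} → {s0, s2}.
Read 'b': {s0, s2} → {s0, s1, s3}.
Read 'c': {s0, s1, s3} → {s0, s1, s2, s3}.
The final set {s0, s1, s2, s3} contains the accepting states s0, s1.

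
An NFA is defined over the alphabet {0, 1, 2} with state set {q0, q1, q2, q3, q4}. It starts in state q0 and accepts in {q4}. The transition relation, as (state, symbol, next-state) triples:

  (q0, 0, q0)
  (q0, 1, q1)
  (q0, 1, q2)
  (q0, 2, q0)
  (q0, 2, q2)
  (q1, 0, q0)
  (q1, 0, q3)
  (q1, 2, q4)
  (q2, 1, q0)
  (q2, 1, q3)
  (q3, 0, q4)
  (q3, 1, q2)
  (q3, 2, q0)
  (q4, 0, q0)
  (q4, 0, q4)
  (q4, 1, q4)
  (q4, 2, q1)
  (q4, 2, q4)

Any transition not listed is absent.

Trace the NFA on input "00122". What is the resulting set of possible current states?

Start in {q0}.
Read '0': {q0} → {q0}.
Read '0': {q0} → {q0}.
Read '1': {q0} → {q1, q2}.
Read '2': {q1, q2} → {q4}.
Read '2': {q4} → {q1, q4}.

{q1, q4}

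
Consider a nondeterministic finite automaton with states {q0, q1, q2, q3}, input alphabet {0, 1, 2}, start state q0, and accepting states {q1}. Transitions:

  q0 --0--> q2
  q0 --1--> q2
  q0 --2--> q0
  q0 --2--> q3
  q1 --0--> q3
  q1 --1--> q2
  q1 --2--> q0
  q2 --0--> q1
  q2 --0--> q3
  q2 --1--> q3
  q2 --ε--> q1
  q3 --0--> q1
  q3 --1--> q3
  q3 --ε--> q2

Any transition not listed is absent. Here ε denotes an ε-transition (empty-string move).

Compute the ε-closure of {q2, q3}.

Begin with {q2, q3}.
ε-move q2 → q1; add q1.

{q1, q2, q3}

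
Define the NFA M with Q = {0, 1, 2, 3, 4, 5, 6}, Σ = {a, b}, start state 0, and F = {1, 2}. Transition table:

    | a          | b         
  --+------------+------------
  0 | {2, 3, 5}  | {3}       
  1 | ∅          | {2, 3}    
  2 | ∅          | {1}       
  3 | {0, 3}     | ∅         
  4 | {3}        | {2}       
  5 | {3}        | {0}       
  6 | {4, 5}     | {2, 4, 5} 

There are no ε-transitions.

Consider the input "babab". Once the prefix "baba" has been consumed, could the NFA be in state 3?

Yes

Start in {0}.
Read 'b': 0→{3}; now {3}.
Read 'a': 3→{0, 3}; now {0, 3}.
Read 'b': 0→{3}, 3→∅; now {3}.
Read 'a': 3→{0, 3}; now {0, 3}.
State 3 is in {0, 3}.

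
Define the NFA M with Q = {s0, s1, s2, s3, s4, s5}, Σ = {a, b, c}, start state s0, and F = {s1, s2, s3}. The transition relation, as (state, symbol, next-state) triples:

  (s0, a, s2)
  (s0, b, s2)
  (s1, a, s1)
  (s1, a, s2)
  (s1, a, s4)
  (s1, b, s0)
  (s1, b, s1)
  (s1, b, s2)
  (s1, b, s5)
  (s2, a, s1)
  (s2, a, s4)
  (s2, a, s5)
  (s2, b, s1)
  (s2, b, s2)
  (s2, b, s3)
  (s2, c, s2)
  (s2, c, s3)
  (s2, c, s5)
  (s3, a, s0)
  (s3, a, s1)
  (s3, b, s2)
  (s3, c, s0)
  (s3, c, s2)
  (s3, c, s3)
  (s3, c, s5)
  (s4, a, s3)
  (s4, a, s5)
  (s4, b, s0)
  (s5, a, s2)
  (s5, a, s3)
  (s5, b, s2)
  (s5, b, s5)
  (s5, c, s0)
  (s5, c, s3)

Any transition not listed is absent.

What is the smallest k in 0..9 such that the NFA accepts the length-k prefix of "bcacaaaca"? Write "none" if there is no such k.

Start in {s0}.
Read 'b': {s0} → {s2}.
None of the earlier sets intersect F, but {s2} does.

1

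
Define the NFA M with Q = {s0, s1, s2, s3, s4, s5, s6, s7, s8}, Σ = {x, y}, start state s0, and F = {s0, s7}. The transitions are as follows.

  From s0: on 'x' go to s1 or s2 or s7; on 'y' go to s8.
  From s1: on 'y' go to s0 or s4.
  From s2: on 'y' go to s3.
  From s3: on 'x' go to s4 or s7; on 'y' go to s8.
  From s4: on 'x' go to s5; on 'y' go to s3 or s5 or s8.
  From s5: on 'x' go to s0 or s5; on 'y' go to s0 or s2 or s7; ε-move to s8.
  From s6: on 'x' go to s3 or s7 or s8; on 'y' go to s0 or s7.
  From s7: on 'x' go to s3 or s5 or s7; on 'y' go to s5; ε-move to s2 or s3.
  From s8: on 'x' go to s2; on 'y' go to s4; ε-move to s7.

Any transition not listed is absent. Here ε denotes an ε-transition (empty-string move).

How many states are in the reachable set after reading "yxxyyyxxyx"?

8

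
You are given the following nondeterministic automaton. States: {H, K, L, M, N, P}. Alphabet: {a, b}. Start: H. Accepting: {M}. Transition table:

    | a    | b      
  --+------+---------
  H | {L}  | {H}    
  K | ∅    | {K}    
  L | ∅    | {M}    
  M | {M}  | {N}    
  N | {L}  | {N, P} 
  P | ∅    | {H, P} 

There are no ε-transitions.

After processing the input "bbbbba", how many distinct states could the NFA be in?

Start in {H}.
Read 'b': H→{H}; now {H}.
Read 'b': H→{H}; now {H}.
Read 'b': H→{H}; now {H}.
Read 'b': H→{H}; now {H}.
Read 'b': H→{H}; now {H}.
Read 'a': H→{L}; now {L}.
That set has 1 state.

1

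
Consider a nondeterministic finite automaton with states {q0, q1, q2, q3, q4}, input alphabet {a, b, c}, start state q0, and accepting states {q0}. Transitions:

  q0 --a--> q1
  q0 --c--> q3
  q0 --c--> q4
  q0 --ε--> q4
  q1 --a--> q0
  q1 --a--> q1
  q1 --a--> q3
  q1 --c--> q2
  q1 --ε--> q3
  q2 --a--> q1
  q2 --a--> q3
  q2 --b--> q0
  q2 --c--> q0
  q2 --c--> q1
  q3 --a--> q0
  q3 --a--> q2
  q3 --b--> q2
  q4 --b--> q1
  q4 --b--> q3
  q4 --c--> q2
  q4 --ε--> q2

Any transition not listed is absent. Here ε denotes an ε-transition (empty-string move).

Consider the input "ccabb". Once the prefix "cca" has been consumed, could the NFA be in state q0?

Yes

Start: ε-closure({q0}) = {q0, q2, q4}.
Read 'c': q0→{q3, q4}, q2→{q0, q1}, q4→{q2}; now {q0, q1, q2, q3, q4}.
Read 'c': q0→{q3, q4}, q1→{q2}, q2→{q0, q1}, q3→∅, q4→{q2}; now {q0, q1, q2, q3, q4}.
Read 'a': q0→{q1}, q1→{q0, q1, q3}, q2→{q1, q3}, q3→{q0, q2}, q4→∅; union {q0, q1, q2, q3}; ε-closure = {q0, q1, q2, q3, q4}.
State q0 is in {q0, q1, q2, q3, q4}.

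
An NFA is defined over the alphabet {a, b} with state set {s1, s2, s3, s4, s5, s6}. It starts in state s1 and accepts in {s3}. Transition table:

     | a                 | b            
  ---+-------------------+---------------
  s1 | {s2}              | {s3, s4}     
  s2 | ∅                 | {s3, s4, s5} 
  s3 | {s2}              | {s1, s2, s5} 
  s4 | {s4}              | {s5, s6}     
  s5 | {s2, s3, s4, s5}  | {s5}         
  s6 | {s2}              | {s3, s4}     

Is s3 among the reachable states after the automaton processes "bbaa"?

Yes

Start in {s1}.
Read 'b': s1→{s3, s4}; now {s3, s4}.
Read 'b': s3→{s1, s2, s5}, s4→{s5, s6}; now {s1, s2, s5, s6}.
Read 'a': s1→{s2}, s2→∅, s5→{s2, s3, s4, s5}, s6→{s2}; now {s2, s3, s4, s5}.
Read 'a': s2→∅, s3→{s2}, s4→{s4}, s5→{s2, s3, s4, s5}; now {s2, s3, s4, s5}.
State s3 is in {s2, s3, s4, s5}.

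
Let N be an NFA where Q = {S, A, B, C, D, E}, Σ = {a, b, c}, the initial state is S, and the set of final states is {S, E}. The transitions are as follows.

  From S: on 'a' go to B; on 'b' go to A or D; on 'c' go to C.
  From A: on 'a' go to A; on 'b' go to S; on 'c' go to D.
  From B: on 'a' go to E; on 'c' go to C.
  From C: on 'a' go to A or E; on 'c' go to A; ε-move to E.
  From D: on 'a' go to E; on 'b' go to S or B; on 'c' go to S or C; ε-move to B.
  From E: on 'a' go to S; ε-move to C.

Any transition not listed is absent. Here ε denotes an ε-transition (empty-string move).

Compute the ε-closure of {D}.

{B, D}

Begin with {D}.
ε-move D → B; add B.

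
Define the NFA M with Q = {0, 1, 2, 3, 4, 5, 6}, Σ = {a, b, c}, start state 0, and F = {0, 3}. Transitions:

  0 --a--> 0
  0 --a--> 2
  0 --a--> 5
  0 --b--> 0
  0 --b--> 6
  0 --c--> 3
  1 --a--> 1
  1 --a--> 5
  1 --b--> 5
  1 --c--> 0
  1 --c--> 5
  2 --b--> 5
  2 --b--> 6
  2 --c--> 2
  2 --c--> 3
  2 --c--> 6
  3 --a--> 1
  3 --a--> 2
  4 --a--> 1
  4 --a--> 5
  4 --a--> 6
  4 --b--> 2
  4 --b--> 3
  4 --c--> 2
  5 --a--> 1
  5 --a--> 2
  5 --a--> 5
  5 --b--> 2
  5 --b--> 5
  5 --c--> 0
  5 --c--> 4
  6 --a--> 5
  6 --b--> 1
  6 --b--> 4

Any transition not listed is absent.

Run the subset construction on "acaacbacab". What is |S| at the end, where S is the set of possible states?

Start in {0}.
Read 'a': 0→{0, 2, 5}; now {0, 2, 5}.
Read 'c': 0→{3}, 2→{2, 3, 6}, 5→{0, 4}; now {0, 2, 3, 4, 6}.
Read 'a': 0→{0, 2, 5}, 2→∅, 3→{1, 2}, 4→{1, 5, 6}, 6→{5}; now {0, 1, 2, 5, 6}.
Read 'a': 0→{0, 2, 5}, 1→{1, 5}, 2→∅, 5→{1, 2, 5}, 6→{5}; now {0, 1, 2, 5}.
Read 'c': 0→{3}, 1→{0, 5}, 2→{2, 3, 6}, 5→{0, 4}; now {0, 2, 3, 4, 5, 6}.
Read 'b': 0→{0, 6}, 2→{5, 6}, 3→∅, 4→{2, 3}, 5→{2, 5}, 6→{1, 4}; now {0, 1, 2, 3, 4, 5, 6}.
Read 'a': 0→{0, 2, 5}, 1→{1, 5}, 2→∅, 3→{1, 2}, 4→{1, 5, 6}, 5→{1, 2, 5}, 6→{5}; now {0, 1, 2, 5, 6}.
Read 'c': 0→{3}, 1→{0, 5}, 2→{2, 3, 6}, 5→{0, 4}, 6→∅; now {0, 2, 3, 4, 5, 6}.
Read 'a': 0→{0, 2, 5}, 2→∅, 3→{1, 2}, 4→{1, 5, 6}, 5→{1, 2, 5}, 6→{5}; now {0, 1, 2, 5, 6}.
Read 'b': 0→{0, 6}, 1→{5}, 2→{5, 6}, 5→{2, 5}, 6→{1, 4}; now {0, 1, 2, 4, 5, 6}.
That set has 6 states.

6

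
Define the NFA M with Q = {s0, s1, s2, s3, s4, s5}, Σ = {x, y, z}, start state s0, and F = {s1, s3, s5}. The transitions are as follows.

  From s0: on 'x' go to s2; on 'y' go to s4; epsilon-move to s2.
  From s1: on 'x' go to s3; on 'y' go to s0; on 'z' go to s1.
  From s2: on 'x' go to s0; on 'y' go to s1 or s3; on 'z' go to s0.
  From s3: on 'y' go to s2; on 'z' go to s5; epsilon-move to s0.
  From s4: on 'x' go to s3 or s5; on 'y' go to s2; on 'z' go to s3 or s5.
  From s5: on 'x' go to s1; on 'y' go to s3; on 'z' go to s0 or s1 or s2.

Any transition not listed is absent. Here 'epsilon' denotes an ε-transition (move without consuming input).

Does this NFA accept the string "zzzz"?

No

Start: ε-closure({s0}) = {s0, s2}.
Read 'z': s0→∅, s2→{s0}; union {s0}; ε-closure = {s0, s2}.
Read 'z': s0→∅, s2→{s0}; union {s0}; ε-closure = {s0, s2}.
Read 'z': s0→∅, s2→{s0}; union {s0}; ε-closure = {s0, s2}.
Read 'z': s0→∅, s2→{s0}; union {s0}; ε-closure = {s0, s2}.
The final set {s0, s2} contains no accepting state.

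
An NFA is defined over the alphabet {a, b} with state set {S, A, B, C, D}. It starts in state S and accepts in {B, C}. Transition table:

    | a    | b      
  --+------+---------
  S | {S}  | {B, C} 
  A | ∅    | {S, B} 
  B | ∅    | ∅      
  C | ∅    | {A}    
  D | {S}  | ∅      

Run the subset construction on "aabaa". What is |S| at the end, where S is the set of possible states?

0

Start in {S}.
Read 'a': {S} → {S}.
Read 'a': {S} → {S}.
Read 'b': {S} → {B, C}.
Read 'a': {B, C} → ∅.
The set is empty and remains empty for the remaining 1 symbol.
That set has 0 states.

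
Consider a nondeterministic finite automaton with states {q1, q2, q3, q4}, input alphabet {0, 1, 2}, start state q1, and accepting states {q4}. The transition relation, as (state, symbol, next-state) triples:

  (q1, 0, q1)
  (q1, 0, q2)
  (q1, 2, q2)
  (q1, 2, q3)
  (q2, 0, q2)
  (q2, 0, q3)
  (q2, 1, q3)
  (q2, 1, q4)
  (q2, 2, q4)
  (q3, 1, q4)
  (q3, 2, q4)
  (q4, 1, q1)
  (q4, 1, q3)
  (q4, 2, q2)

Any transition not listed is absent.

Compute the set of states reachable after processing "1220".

∅

Start in {q1}.
Read '1': {q1} → ∅.
The set is empty and remains empty for the remaining 3 symbols.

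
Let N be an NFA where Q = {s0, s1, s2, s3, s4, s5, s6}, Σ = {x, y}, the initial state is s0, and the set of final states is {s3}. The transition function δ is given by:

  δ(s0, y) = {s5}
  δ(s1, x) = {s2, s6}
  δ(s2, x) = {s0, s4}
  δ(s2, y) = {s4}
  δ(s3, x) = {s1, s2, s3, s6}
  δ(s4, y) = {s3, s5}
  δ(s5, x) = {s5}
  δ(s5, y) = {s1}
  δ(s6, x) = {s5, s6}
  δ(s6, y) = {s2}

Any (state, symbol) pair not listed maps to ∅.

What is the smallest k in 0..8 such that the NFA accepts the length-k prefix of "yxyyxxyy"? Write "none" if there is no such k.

Start in {s0}.
Read 'y': {s0} → {s5}.
Read 'x': {s5} → {s5}.
Read 'y': {s5} → {s1}.
Read 'y': {s1} → ∅.
The set is empty and remains empty for the remaining 4 symbols.
No reachable set along the way intersects F.

none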